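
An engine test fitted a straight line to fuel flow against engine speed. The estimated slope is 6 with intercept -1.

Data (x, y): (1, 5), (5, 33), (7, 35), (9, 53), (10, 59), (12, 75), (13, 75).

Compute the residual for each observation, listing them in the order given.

0, 4, -6, 0, 0, 4, -2

x=1: ŷ = -1 + 6·1 = 5; e = 5 − 5 = 0
x=5: ŷ = -1 + 6·5 = 29; e = 33 − 29 = 4
x=7: ŷ = -1 + 6·7 = 41; e = 35 − 41 = -6
x=9: ŷ = -1 + 6·9 = 53; e = 53 − 53 = 0
x=10: ŷ = -1 + 6·10 = 59; e = 59 − 59 = 0
x=12: ŷ = -1 + 6·12 = 71; e = 75 − 71 = 4
x=13: ŷ = -1 + 6·13 = 77; e = 75 − 77 = -2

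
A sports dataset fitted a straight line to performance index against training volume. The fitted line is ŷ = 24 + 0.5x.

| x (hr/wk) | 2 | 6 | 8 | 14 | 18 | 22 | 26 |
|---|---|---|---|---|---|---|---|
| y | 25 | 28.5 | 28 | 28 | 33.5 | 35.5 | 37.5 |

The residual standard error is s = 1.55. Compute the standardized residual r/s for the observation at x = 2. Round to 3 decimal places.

ŷ = 24 + 0.5·2 = 25
r = 25 − 25 = 0
r/s = 0 / 1.55 = 0.000

0.000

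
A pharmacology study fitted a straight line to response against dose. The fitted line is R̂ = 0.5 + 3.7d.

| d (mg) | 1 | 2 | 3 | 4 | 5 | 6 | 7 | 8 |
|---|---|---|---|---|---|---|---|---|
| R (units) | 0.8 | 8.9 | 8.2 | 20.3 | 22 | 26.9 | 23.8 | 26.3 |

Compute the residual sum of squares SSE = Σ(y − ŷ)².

d=1: R̂ = 0.5 + 3.7·1 = 4.2; e = 0.8 − 4.2 = -3.4
d=2: R̂ = 0.5 + 3.7·2 = 7.9; e = 8.9 − 7.9 = 1
d=3: R̂ = 0.5 + 3.7·3 = 11.6; e = 8.2 − 11.6 = -3.4
d=4: R̂ = 0.5 + 3.7·4 = 15.3; e = 20.3 − 15.3 = 5
d=5: R̂ = 0.5 + 3.7·5 = 19; e = 22 − 19 = 3
d=6: R̂ = 0.5 + 3.7·6 = 22.7; e = 26.9 − 22.7 = 4.2
d=7: R̂ = 0.5 + 3.7·7 = 26.4; e = 23.8 − 26.4 = -2.6
d=8: R̂ = 0.5 + 3.7·8 = 30.1; e = 26.3 − 30.1 = -3.8
SSE = 11.56 + 1 + 11.56 + 25 + 9 + 17.64 + 6.76 + 14.44 = 96.96

SSE = 96.96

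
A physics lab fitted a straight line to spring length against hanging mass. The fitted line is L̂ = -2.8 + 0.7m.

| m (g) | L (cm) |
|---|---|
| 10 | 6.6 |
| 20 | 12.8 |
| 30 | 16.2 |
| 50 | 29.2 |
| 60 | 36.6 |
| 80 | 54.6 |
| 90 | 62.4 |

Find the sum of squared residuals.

SSE = 34.88

m=10: L̂ = -2.8 + 0.7·10 = 4.2; e = 6.6 − 4.2 = 2.4
m=20: L̂ = -2.8 + 0.7·20 = 11.2; e = 12.8 − 11.2 = 1.6
m=30: L̂ = -2.8 + 0.7·30 = 18.2; e = 16.2 − 18.2 = -2
m=50: L̂ = -2.8 + 0.7·50 = 32.2; e = 29.2 − 32.2 = -3
m=60: L̂ = -2.8 + 0.7·60 = 39.2; e = 36.6 − 39.2 = -2.6
m=80: L̂ = -2.8 + 0.7·80 = 53.2; e = 54.6 − 53.2 = 1.4
m=90: L̂ = -2.8 + 0.7·90 = 60.2; e = 62.4 − 60.2 = 2.2
SSE = 5.76 + 2.56 + 4 + 9 + 6.76 + 1.96 + 4.84 = 34.88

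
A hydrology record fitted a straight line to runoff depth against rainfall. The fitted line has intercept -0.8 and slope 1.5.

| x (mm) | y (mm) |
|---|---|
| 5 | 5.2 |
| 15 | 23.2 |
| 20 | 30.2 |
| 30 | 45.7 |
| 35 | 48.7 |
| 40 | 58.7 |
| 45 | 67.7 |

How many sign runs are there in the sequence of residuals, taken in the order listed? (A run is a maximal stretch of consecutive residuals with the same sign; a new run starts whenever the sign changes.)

4 runs

x=5: ŷ = -0.8 + 1.5·5 = 6.7; r = 5.2 − 6.7 = -1.5
x=15: ŷ = -0.8 + 1.5·15 = 21.7; r = 23.2 − 21.7 = 1.5
x=20: ŷ = -0.8 + 1.5·20 = 29.2; r = 30.2 − 29.2 = 1
x=30: ŷ = -0.8 + 1.5·30 = 44.2; r = 45.7 − 44.2 = 1.5
x=35: ŷ = -0.8 + 1.5·35 = 51.7; r = 48.7 − 51.7 = -3
x=40: ŷ = -0.8 + 1.5·40 = 59.2; r = 58.7 − 59.2 = -0.5
x=45: ŷ = -0.8 + 1.5·45 = 66.7; r = 67.7 − 66.7 = 1
Signs: − + + + − − +
Runs: −×1, +×3, −×2, +×1 → 4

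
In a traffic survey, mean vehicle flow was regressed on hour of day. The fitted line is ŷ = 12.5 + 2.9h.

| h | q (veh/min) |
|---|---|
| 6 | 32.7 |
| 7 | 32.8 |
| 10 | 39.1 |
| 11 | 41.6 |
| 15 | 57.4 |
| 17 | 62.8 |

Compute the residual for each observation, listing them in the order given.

2.8, 0, -2.4, -2.8, 1.4, 1

h=6: ŷ = 12.5 + 2.9·6 = 29.9; r = 32.7 − 29.9 = 2.8
h=7: ŷ = 12.5 + 2.9·7 = 32.8; r = 32.8 − 32.8 = 0
h=10: ŷ = 12.5 + 2.9·10 = 41.5; r = 39.1 − 41.5 = -2.4
h=11: ŷ = 12.5 + 2.9·11 = 44.4; r = 41.6 − 44.4 = -2.8
h=15: ŷ = 12.5 + 2.9·15 = 56; r = 57.4 − 56 = 1.4
h=17: ŷ = 12.5 + 2.9·17 = 61.8; r = 62.8 − 61.8 = 1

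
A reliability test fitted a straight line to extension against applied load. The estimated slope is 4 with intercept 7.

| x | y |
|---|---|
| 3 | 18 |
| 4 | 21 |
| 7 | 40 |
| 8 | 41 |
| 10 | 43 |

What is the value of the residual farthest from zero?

e = 5

x=3: ŷ = 7 + 4·3 = 19; e = 18 − 19 = -1
x=4: ŷ = 7 + 4·4 = 23; e = 21 − 23 = -2
x=7: ŷ = 7 + 4·7 = 35; e = 40 − 35 = 5
x=8: ŷ = 7 + 4·8 = 39; e = 41 − 39 = 2
x=10: ŷ = 7 + 4·10 = 47; e = 43 − 47 = -4
Largest |e| is 5 at x = 7, residual 5.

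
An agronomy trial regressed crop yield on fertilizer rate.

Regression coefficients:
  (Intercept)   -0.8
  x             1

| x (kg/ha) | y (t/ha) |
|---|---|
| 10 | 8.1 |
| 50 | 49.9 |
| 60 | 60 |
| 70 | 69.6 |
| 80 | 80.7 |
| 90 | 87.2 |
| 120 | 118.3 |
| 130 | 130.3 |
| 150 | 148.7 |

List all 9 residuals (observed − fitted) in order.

-1.1, 0.7, 0.8, 0.4, 1.5, -2, -0.9, 1.1, -0.5

x=10: ŷ = -0.8 + 10 = 9.2; r = 8.1 − 9.2 = -1.1
x=50: ŷ = -0.8 + 50 = 49.2; r = 49.9 − 49.2 = 0.7
x=60: ŷ = -0.8 + 60 = 59.2; r = 60 − 59.2 = 0.8
x=70: ŷ = -0.8 + 70 = 69.2; r = 69.6 − 69.2 = 0.4
x=80: ŷ = -0.8 + 80 = 79.2; r = 80.7 − 79.2 = 1.5
x=90: ŷ = -0.8 + 90 = 89.2; r = 87.2 − 89.2 = -2
x=120: ŷ = -0.8 + 120 = 119.2; r = 118.3 − 119.2 = -0.9
x=130: ŷ = -0.8 + 130 = 129.2; r = 130.3 − 129.2 = 1.1
x=150: ŷ = -0.8 + 150 = 149.2; r = 148.7 − 149.2 = -0.5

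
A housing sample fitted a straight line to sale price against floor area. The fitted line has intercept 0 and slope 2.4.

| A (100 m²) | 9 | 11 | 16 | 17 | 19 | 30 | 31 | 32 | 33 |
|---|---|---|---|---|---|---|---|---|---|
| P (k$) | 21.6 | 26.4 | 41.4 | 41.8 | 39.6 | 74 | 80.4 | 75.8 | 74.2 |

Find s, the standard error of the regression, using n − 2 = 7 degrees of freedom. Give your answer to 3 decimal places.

A=9: ŷ = 2.4·9 = 21.6; e = 21.6 − 21.6 = 0
A=11: ŷ = 2.4·11 = 26.4; e = 26.4 − 26.4 = 0
A=16: ŷ = 2.4·16 = 38.4; e = 41.4 − 38.4 = 3
A=17: ŷ = 2.4·17 = 40.8; e = 41.8 − 40.8 = 1
A=19: ŷ = 2.4·19 = 45.6; e = 39.6 − 45.6 = -6
A=30: ŷ = 2.4·30 = 72; e = 74 − 72 = 2
A=31: ŷ = 2.4·31 = 74.4; e = 80.4 − 74.4 = 6
A=32: ŷ = 2.4·32 = 76.8; e = 75.8 − 76.8 = -1
A=33: ŷ = 2.4·33 = 79.2; e = 74.2 − 79.2 = -5
SSE = 0 + 0 + 9 + 1 + 36 + 4 + 36 + 1 + 25 = 112
s = √(112/7) = √16 ≈ 4.000

s = 4.000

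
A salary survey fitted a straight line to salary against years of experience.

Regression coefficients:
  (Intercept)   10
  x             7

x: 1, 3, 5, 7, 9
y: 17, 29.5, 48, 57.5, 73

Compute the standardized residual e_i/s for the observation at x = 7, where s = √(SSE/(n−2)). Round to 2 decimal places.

x=1: ŷ = 10 + 7·1 = 17; e = 17 − 17 = 0
x=3: ŷ = 10 + 7·3 = 31; e = 29.5 − 31 = -1.5
x=5: ŷ = 10 + 7·5 = 45; e = 48 − 45 = 3
x=7: ŷ = 10 + 7·7 = 59; e = 57.5 − 59 = -1.5
x=9: ŷ = 10 + 7·9 = 73; e = 73 − 73 = 0
SSE = 0 + 2.25 + 9 + 2.25 + 0 = 13.5
s = √(13.5/3) = 2.12132
e/s = -1.5 / 2.12132 = -0.71

-0.71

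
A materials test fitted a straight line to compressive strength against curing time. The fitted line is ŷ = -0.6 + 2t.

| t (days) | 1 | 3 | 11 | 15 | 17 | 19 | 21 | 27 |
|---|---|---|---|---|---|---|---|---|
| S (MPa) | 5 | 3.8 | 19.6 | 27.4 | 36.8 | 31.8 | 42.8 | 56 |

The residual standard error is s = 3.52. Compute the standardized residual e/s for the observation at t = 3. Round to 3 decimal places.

ŷ = -0.6 + 2·3 = 5.4
e = 3.8 − 5.4 = -1.6
e/s = -1.6 / 3.52 = -0.455

-0.455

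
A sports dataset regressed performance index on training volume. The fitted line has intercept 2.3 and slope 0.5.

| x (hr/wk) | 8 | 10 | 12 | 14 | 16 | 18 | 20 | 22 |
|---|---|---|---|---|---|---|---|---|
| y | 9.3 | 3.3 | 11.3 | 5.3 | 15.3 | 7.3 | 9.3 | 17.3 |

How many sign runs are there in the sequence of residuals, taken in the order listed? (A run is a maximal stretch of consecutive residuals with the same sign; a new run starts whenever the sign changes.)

x=8: ŷ = 2.3 + 0.5·8 = 6.3; r = 9.3 − 6.3 = 3
x=10: ŷ = 2.3 + 0.5·10 = 7.3; r = 3.3 − 7.3 = -4
x=12: ŷ = 2.3 + 0.5·12 = 8.3; r = 11.3 − 8.3 = 3
x=14: ŷ = 2.3 + 0.5·14 = 9.3; r = 5.3 − 9.3 = -4
x=16: ŷ = 2.3 + 0.5·16 = 10.3; r = 15.3 − 10.3 = 5
x=18: ŷ = 2.3 + 0.5·18 = 11.3; r = 7.3 − 11.3 = -4
x=20: ŷ = 2.3 + 0.5·20 = 12.3; r = 9.3 − 12.3 = -3
x=22: ŷ = 2.3 + 0.5·22 = 13.3; r = 17.3 − 13.3 = 4
Signs: + − + − + − − +
Runs: +×1, −×1, +×1, −×1, +×1, −×2, +×1 → 7

7 runs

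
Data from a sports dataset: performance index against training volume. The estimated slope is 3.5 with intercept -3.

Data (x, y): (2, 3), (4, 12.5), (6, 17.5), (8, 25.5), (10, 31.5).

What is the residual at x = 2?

r = -1

ŷ = -3 + 3.5·2 = 4
r = 3 − 4 = -1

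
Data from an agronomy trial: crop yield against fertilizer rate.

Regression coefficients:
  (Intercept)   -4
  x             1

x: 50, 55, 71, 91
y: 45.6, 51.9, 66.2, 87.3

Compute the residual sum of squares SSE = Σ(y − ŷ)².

SSE = 1.7

x=50: ŷ = -4 + 50 = 46; r = 45.6 − 46 = -0.4
x=55: ŷ = -4 + 55 = 51; r = 51.9 − 51 = 0.9
x=71: ŷ = -4 + 71 = 67; r = 66.2 − 67 = -0.8
x=91: ŷ = -4 + 91 = 87; r = 87.3 − 87 = 0.3
SSE = 0.16 + 0.81 + 0.64 + 0.09 = 1.7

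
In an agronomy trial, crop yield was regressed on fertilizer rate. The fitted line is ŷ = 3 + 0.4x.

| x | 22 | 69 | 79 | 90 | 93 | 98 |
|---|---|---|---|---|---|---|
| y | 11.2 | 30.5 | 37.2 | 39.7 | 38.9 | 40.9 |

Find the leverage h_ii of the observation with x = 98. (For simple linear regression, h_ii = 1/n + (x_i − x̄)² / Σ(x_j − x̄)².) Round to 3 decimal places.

x̄ = (22 + 69 + 79 + 90 + 93 + 98)/6 = 75.1667
Σ(x − x̄)² = 2826.69 + 38.0278 + 14.6944 + 220.028 + 318.028 + 521.361 = 3938.83
h = 1/6 + (22.8333)²/3938.83 = 0.166667 + 0.132364 = 0.299

h = 0.299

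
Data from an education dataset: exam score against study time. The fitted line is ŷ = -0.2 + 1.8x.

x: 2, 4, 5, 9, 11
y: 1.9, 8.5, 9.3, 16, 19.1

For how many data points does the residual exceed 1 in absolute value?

x=2: ŷ = -0.2 + 1.8·2 = 3.4; r = 1.9 − 3.4 = -1.5
x=4: ŷ = -0.2 + 1.8·4 = 7; r = 8.5 − 7 = 1.5
x=5: ŷ = -0.2 + 1.8·5 = 8.8; r = 9.3 − 8.8 = 0.5
x=9: ŷ = -0.2 + 1.8·9 = 16; r = 16 − 16 = 0
x=11: ŷ = -0.2 + 1.8·11 = 19.6; r = 19.1 − 19.6 = -0.5
|r| > 1: x=2 (|r|=1.5), x=4 (|r|=1.5) → 2

2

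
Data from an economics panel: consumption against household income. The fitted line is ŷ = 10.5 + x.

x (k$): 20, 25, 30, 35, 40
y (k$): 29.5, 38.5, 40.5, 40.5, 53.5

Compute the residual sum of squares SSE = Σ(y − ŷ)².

SSE = 44

x=20: ŷ = 10.5 + 20 = 30.5; r = 29.5 − 30.5 = -1
x=25: ŷ = 10.5 + 25 = 35.5; r = 38.5 − 35.5 = 3
x=30: ŷ = 10.5 + 30 = 40.5; r = 40.5 − 40.5 = 0
x=35: ŷ = 10.5 + 35 = 45.5; r = 40.5 − 45.5 = -5
x=40: ŷ = 10.5 + 40 = 50.5; r = 53.5 − 50.5 = 3
SSE = 1 + 9 + 0 + 25 + 9 = 44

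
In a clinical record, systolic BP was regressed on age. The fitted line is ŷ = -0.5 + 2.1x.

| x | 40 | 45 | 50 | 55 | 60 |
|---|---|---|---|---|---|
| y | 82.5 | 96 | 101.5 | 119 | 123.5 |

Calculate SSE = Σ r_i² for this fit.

SSE = 34

x=40: ŷ = -0.5 + 2.1·40 = 83.5; r = 82.5 − 83.5 = -1
x=45: ŷ = -0.5 + 2.1·45 = 94; r = 96 − 94 = 2
x=50: ŷ = -0.5 + 2.1·50 = 104.5; r = 101.5 − 104.5 = -3
x=55: ŷ = -0.5 + 2.1·55 = 115; r = 119 − 115 = 4
x=60: ŷ = -0.5 + 2.1·60 = 125.5; r = 123.5 − 125.5 = -2
SSE = 1 + 4 + 9 + 16 + 4 = 34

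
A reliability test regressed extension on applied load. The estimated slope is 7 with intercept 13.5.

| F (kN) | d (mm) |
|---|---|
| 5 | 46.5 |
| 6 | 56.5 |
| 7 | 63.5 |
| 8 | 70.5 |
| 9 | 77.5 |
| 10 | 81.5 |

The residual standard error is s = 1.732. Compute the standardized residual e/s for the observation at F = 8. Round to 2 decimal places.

0.58

ŷ = 13.5 + 7·8 = 69.5
e = 70.5 − 69.5 = 1
e/s = 1 / 1.732 = 0.58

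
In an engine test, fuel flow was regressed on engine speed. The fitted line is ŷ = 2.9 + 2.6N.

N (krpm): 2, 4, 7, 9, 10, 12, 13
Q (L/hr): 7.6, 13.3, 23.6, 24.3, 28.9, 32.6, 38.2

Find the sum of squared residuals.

SSE = 15

N=2: ŷ = 2.9 + 2.6·2 = 8.1; e = 7.6 − 8.1 = -0.5
N=4: ŷ = 2.9 + 2.6·4 = 13.3; e = 13.3 − 13.3 = 0
N=7: ŷ = 2.9 + 2.6·7 = 21.1; e = 23.6 − 21.1 = 2.5
N=9: ŷ = 2.9 + 2.6·9 = 26.3; e = 24.3 − 26.3 = -2
N=10: ŷ = 2.9 + 2.6·10 = 28.9; e = 28.9 − 28.9 = 0
N=12: ŷ = 2.9 + 2.6·12 = 34.1; e = 32.6 − 34.1 = -1.5
N=13: ŷ = 2.9 + 2.6·13 = 36.7; e = 38.2 − 36.7 = 1.5
SSE = 0.25 + 0 + 6.25 + 4 + 0 + 2.25 + 2.25 = 15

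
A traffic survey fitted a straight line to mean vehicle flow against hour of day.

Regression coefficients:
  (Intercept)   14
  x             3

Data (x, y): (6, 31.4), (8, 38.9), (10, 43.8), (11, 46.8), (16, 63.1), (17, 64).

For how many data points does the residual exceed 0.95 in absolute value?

2

x=6: ŷ = 14 + 3·6 = 32; e = 31.4 − 32 = -0.6
x=8: ŷ = 14 + 3·8 = 38; e = 38.9 − 38 = 0.9
x=10: ŷ = 14 + 3·10 = 44; e = 43.8 − 44 = -0.2
x=11: ŷ = 14 + 3·11 = 47; e = 46.8 − 47 = -0.2
x=16: ŷ = 14 + 3·16 = 62; e = 63.1 − 62 = 1.1
x=17: ŷ = 14 + 3·17 = 65; e = 64 − 65 = -1
|e| > 0.95: x=16 (|e|=1.1), x=17 (|e|=1) → 2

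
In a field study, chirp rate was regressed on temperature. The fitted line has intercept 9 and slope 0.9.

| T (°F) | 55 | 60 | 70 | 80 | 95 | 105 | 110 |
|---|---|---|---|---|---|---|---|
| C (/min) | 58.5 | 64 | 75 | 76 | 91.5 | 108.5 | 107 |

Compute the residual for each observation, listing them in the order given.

0, 1, 3, -5, -3, 5, -1

T=55: ŷ = 9 + 0.9·55 = 58.5; e = 58.5 − 58.5 = 0
T=60: ŷ = 9 + 0.9·60 = 63; e = 64 − 63 = 1
T=70: ŷ = 9 + 0.9·70 = 72; e = 75 − 72 = 3
T=80: ŷ = 9 + 0.9·80 = 81; e = 76 − 81 = -5
T=95: ŷ = 9 + 0.9·95 = 94.5; e = 91.5 − 94.5 = -3
T=105: ŷ = 9 + 0.9·105 = 103.5; e = 108.5 − 103.5 = 5
T=110: ŷ = 9 + 0.9·110 = 108; e = 107 − 108 = -1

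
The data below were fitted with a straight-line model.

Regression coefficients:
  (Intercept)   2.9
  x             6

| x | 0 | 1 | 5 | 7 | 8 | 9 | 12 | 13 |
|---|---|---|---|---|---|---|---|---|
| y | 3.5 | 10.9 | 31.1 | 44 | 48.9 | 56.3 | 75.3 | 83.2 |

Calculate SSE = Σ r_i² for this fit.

SSE = 18.22

x=0: ŷ = 2.9 + 6·0 = 2.9; r = 3.5 − 2.9 = 0.6
x=1: ŷ = 2.9 + 6·1 = 8.9; r = 10.9 − 8.9 = 2
x=5: ŷ = 2.9 + 6·5 = 32.9; r = 31.1 − 32.9 = -1.8
x=7: ŷ = 2.9 + 6·7 = 44.9; r = 44 − 44.9 = -0.9
x=8: ŷ = 2.9 + 6·8 = 50.9; r = 48.9 − 50.9 = -2
x=9: ŷ = 2.9 + 6·9 = 56.9; r = 56.3 − 56.9 = -0.6
x=12: ŷ = 2.9 + 6·12 = 74.9; r = 75.3 − 74.9 = 0.4
x=13: ŷ = 2.9 + 6·13 = 80.9; r = 83.2 − 80.9 = 2.3
SSE = 0.36 + 4 + 3.24 + 0.81 + 4 + 0.36 + 0.16 + 5.29 = 18.22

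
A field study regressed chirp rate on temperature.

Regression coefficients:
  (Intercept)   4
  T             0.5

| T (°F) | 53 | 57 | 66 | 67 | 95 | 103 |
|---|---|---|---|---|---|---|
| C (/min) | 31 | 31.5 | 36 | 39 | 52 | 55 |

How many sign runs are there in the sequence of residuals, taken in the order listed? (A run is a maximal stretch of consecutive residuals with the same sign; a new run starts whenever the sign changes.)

4 runs

T=53: Ĉ = 4 + 0.5·53 = 30.5; r = 31 − 30.5 = 0.5
T=57: Ĉ = 4 + 0.5·57 = 32.5; r = 31.5 − 32.5 = -1
T=66: Ĉ = 4 + 0.5·66 = 37; r = 36 − 37 = -1
T=67: Ĉ = 4 + 0.5·67 = 37.5; r = 39 − 37.5 = 1.5
T=95: Ĉ = 4 + 0.5·95 = 51.5; r = 52 − 51.5 = 0.5
T=103: Ĉ = 4 + 0.5·103 = 55.5; r = 55 − 55.5 = -0.5
Signs: + − − + + −
Runs: +×1, −×2, +×2, −×1 → 4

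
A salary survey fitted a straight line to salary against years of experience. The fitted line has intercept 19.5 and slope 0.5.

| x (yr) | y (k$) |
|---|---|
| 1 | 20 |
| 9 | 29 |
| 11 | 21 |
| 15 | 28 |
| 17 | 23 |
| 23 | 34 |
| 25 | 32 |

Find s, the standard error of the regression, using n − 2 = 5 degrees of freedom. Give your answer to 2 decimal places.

x=1: ŷ = 19.5 + 0.5·1 = 20; r = 20 − 20 = 0
x=9: ŷ = 19.5 + 0.5·9 = 24; r = 29 − 24 = 5
x=11: ŷ = 19.5 + 0.5·11 = 25; r = 21 − 25 = -4
x=15: ŷ = 19.5 + 0.5·15 = 27; r = 28 − 27 = 1
x=17: ŷ = 19.5 + 0.5·17 = 28; r = 23 − 28 = -5
x=23: ŷ = 19.5 + 0.5·23 = 31; r = 34 − 31 = 3
x=25: ŷ = 19.5 + 0.5·25 = 32; r = 32 − 32 = 0
SSE = 0 + 25 + 16 + 1 + 25 + 9 + 0 = 76
s = √(76/5) = √15.2 ≈ 3.90

s = 3.90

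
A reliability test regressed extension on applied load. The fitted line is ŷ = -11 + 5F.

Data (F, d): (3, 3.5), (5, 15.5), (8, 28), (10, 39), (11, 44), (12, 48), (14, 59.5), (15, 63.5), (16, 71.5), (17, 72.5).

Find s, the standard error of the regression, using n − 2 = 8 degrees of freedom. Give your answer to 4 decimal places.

F=3: ŷ = -11 + 5·3 = 4; r = 3.5 − 4 = -0.5
F=5: ŷ = -11 + 5·5 = 14; r = 15.5 − 14 = 1.5
F=8: ŷ = -11 + 5·8 = 29; r = 28 − 29 = -1
F=10: ŷ = -11 + 5·10 = 39; r = 39 − 39 = 0
F=11: ŷ = -11 + 5·11 = 44; r = 44 − 44 = 0
F=12: ŷ = -11 + 5·12 = 49; r = 48 − 49 = -1
F=14: ŷ = -11 + 5·14 = 59; r = 59.5 − 59 = 0.5
F=15: ŷ = -11 + 5·15 = 64; r = 63.5 − 64 = -0.5
F=16: ŷ = -11 + 5·16 = 69; r = 71.5 − 69 = 2.5
F=17: ŷ = -11 + 5·17 = 74; r = 72.5 − 74 = -1.5
SSE = 0.25 + 2.25 + 1 + 0 + 0 + 1 + 0.25 + 0.25 + 6.25 + 2.25 = 13.5
s = √(13.5/8) = √1.6875 ≈ 1.2990

s = 1.2990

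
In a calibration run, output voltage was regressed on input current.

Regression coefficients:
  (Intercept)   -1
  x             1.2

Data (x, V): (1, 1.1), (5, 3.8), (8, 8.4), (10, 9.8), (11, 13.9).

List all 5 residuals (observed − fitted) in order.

0.9, -1.2, -0.2, -1.2, 1.7

x=1: ŷ = -1 + 1.2·1 = 0.2; e = 1.1 − 0.2 = 0.9
x=5: ŷ = -1 + 1.2·5 = 5; e = 3.8 − 5 = -1.2
x=8: ŷ = -1 + 1.2·8 = 8.6; e = 8.4 − 8.6 = -0.2
x=10: ŷ = -1 + 1.2·10 = 11; e = 9.8 − 11 = -1.2
x=11: ŷ = -1 + 1.2·11 = 12.2; e = 13.9 − 12.2 = 1.7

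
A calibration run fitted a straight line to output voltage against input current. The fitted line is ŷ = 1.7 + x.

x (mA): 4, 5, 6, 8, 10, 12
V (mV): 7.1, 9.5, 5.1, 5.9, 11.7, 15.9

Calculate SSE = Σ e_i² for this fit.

x=4: ŷ = 1.7 + 4 = 5.7; e = 7.1 − 5.7 = 1.4
x=5: ŷ = 1.7 + 5 = 6.7; e = 9.5 − 6.7 = 2.8
x=6: ŷ = 1.7 + 6 = 7.7; e = 5.1 − 7.7 = -2.6
x=8: ŷ = 1.7 + 8 = 9.7; e = 5.9 − 9.7 = -3.8
x=10: ŷ = 1.7 + 10 = 11.7; e = 11.7 − 11.7 = 0
x=12: ŷ = 1.7 + 12 = 13.7; e = 15.9 − 13.7 = 2.2
SSE = 1.96 + 7.84 + 6.76 + 14.44 + 0 + 4.84 = 35.84

SSE = 35.84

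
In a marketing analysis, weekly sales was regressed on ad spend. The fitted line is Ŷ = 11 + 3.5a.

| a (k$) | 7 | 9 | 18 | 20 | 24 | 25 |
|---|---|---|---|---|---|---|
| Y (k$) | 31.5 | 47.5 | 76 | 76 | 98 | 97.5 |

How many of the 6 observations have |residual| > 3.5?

a=7: Ŷ = 11 + 3.5·7 = 35.5; r = 31.5 − 35.5 = -4
a=9: Ŷ = 11 + 3.5·9 = 42.5; r = 47.5 − 42.5 = 5
a=18: Ŷ = 11 + 3.5·18 = 74; r = 76 − 74 = 2
a=20: Ŷ = 11 + 3.5·20 = 81; r = 76 − 81 = -5
a=24: Ŷ = 11 + 3.5·24 = 95; r = 98 − 95 = 3
a=25: Ŷ = 11 + 3.5·25 = 98.5; r = 97.5 − 98.5 = -1
|r| > 3.5: a=7 (|r|=4), a=9 (|r|=5), a=20 (|r|=5) → 3

3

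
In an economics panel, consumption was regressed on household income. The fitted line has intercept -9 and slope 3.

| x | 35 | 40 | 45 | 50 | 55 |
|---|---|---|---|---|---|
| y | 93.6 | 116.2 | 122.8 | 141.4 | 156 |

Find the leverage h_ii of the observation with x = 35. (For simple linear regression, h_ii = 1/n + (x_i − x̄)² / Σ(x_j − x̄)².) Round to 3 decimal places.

h = 0.600

x̄ = (35 + 40 + 45 + 50 + 55)/5 = 45
Σ(x − x̄)² = 100 + 25 + 0 + 25 + 100 = 250
h = 1/5 + (-10)²/250 = 0.2 + 0.4 = 0.600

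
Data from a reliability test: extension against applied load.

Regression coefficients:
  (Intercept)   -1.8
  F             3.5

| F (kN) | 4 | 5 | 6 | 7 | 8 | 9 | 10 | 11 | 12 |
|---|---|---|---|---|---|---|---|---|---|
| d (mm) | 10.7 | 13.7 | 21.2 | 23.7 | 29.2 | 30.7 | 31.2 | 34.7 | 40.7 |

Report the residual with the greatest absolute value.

r = 3

F=4: ŷ = -1.8 + 3.5·4 = 12.2; r = 10.7 − 12.2 = -1.5
F=5: ŷ = -1.8 + 3.5·5 = 15.7; r = 13.7 − 15.7 = -2
F=6: ŷ = -1.8 + 3.5·6 = 19.2; r = 21.2 − 19.2 = 2
F=7: ŷ = -1.8 + 3.5·7 = 22.7; r = 23.7 − 22.7 = 1
F=8: ŷ = -1.8 + 3.5·8 = 26.2; r = 29.2 − 26.2 = 3
F=9: ŷ = -1.8 + 3.5·9 = 29.7; r = 30.7 − 29.7 = 1
F=10: ŷ = -1.8 + 3.5·10 = 33.2; r = 31.2 − 33.2 = -2
F=11: ŷ = -1.8 + 3.5·11 = 36.7; r = 34.7 − 36.7 = -2
F=12: ŷ = -1.8 + 3.5·12 = 40.2; r = 40.7 − 40.2 = 0.5
Largest |r| is 3 at F = 8, residual 3.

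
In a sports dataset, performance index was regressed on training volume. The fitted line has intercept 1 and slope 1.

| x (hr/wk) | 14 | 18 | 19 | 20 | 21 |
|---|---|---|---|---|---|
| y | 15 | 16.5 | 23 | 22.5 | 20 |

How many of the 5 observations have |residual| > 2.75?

1

x=14: ŷ = 1 + 14 = 15; r = 15 − 15 = 0
x=18: ŷ = 1 + 18 = 19; r = 16.5 − 19 = -2.5
x=19: ŷ = 1 + 19 = 20; r = 23 − 20 = 3
x=20: ŷ = 1 + 20 = 21; r = 22.5 − 21 = 1.5
x=21: ŷ = 1 + 21 = 22; r = 20 − 22 = -2
|r| > 2.75: x=19 (|r|=3) → 1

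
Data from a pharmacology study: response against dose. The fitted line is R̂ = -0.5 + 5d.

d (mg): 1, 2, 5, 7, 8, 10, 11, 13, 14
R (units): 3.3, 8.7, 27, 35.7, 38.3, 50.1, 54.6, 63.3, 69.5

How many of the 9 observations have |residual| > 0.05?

8

d=1: R̂ = -0.5 + 5·1 = 4.5; e = 3.3 − 4.5 = -1.2
d=2: R̂ = -0.5 + 5·2 = 9.5; e = 8.7 − 9.5 = -0.8
d=5: R̂ = -0.5 + 5·5 = 24.5; e = 27 − 24.5 = 2.5
d=7: R̂ = -0.5 + 5·7 = 34.5; e = 35.7 − 34.5 = 1.2
d=8: R̂ = -0.5 + 5·8 = 39.5; e = 38.3 − 39.5 = -1.2
d=10: R̂ = -0.5 + 5·10 = 49.5; e = 50.1 − 49.5 = 0.6
d=11: R̂ = -0.5 + 5·11 = 54.5; e = 54.6 − 54.5 = 0.1
d=13: R̂ = -0.5 + 5·13 = 64.5; e = 63.3 − 64.5 = -1.2
d=14: R̂ = -0.5 + 5·14 = 69.5; e = 69.5 − 69.5 = 0
|e| > 0.05: d=1 (|e|=1.2), d=2 (|e|=0.8), d=5 (|e|=2.5), d=7 (|e|=1.2), d=8 (|e|=1.2), d=10 (|e|=0.6), d=11 (|e|=0.1), d=13 (|e|=1.2) → 8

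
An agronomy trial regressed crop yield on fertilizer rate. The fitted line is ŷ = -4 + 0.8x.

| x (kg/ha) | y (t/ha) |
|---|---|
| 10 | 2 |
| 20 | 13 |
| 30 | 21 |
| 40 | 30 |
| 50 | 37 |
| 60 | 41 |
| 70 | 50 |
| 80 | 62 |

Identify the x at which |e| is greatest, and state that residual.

x=10: ŷ = -4 + 0.8·10 = 4; e = 2 − 4 = -2
x=20: ŷ = -4 + 0.8·20 = 12; e = 13 − 12 = 1
x=30: ŷ = -4 + 0.8·30 = 20; e = 21 − 20 = 1
x=40: ŷ = -4 + 0.8·40 = 28; e = 30 − 28 = 2
x=50: ŷ = -4 + 0.8·50 = 36; e = 37 − 36 = 1
x=60: ŷ = -4 + 0.8·60 = 44; e = 41 − 44 = -3
x=70: ŷ = -4 + 0.8·70 = 52; e = 50 − 52 = -2
x=80: ŷ = -4 + 0.8·80 = 60; e = 62 − 60 = 2
Largest |e| is 3 at x = 60, residual -3.

x = 60, e = -3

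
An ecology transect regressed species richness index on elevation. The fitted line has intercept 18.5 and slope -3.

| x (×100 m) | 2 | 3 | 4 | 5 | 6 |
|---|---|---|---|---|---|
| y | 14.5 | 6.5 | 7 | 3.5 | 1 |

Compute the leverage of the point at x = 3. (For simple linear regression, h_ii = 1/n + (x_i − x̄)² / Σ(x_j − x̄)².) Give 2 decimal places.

h = 0.30

x̄ = (2 + 3 + 4 + 5 + 6)/5 = 4
Σ(x − x̄)² = 4 + 1 + 0 + 1 + 4 = 10
h = 1/5 + (-1)²/10 = 0.2 + 0.1 = 0.30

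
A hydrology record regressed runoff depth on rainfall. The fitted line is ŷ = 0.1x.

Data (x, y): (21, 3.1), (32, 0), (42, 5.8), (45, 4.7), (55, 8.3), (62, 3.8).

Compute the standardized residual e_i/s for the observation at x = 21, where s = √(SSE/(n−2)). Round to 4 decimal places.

x=21: ŷ = 0.1·21 = 2.1; e = 3.1 − 2.1 = 1
x=32: ŷ = 0.1·32 = 3.2; e = 0 − 3.2 = -3.2
x=42: ŷ = 0.1·42 = 4.2; e = 5.8 − 4.2 = 1.6
x=45: ŷ = 0.1·45 = 4.5; e = 4.7 − 4.5 = 0.2
x=55: ŷ = 0.1·55 = 5.5; e = 8.3 − 5.5 = 2.8
x=62: ŷ = 0.1·62 = 6.2; e = 3.8 − 6.2 = -2.4
SSE = 1 + 10.24 + 2.56 + 0.04 + 7.84 + 5.76 = 27.44
s = √(27.44/4) = 2.61916
e/s = 1 / 2.61916 = 0.3818

0.3818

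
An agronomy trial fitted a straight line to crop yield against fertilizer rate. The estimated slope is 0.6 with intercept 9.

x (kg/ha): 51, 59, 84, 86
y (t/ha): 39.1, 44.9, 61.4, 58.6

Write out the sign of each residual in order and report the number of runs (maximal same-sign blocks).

x=51: ŷ = 9 + 0.6·51 = 39.6; e = 39.1 − 39.6 = -0.5
x=59: ŷ = 9 + 0.6·59 = 44.4; e = 44.9 − 44.4 = 0.5
x=84: ŷ = 9 + 0.6·84 = 59.4; e = 61.4 − 59.4 = 2
x=86: ŷ = 9 + 0.6·86 = 60.6; e = 58.6 − 60.6 = -2
Signs: − + + −
Runs: −×1, +×2, −×1 → 3

3 runs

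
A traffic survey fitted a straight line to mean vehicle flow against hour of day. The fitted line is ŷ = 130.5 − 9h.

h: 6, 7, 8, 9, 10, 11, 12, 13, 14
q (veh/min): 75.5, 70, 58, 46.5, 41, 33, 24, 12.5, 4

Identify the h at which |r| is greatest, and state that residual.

h=6: ŷ = 130.5 − 9·6 = 76.5; r = 75.5 − 76.5 = -1
h=7: ŷ = 130.5 − 9·7 = 67.5; r = 70 − 67.5 = 2.5
h=8: ŷ = 130.5 − 9·8 = 58.5; r = 58 − 58.5 = -0.5
h=9: ŷ = 130.5 − 9·9 = 49.5; r = 46.5 − 49.5 = -3
h=10: ŷ = 130.5 − 9·10 = 40.5; r = 41 − 40.5 = 0.5
h=11: ŷ = 130.5 − 9·11 = 31.5; r = 33 − 31.5 = 1.5
h=12: ŷ = 130.5 − 9·12 = 22.5; r = 24 − 22.5 = 1.5
h=13: ŷ = 130.5 − 9·13 = 13.5; r = 12.5 − 13.5 = -1
h=14: ŷ = 130.5 − 9·14 = 4.5; r = 4 − 4.5 = -0.5
Largest |r| is 3 at h = 9, residual -3.

h = 9, r = -3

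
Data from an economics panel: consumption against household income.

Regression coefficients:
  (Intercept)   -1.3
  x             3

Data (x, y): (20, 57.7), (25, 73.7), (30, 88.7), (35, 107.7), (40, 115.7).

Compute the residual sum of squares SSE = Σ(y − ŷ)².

SSE = 26

x=20: ŷ = -1.3 + 3·20 = 58.7; r = 57.7 − 58.7 = -1
x=25: ŷ = -1.3 + 3·25 = 73.7; r = 73.7 − 73.7 = 0
x=30: ŷ = -1.3 + 3·30 = 88.7; r = 88.7 − 88.7 = 0
x=35: ŷ = -1.3 + 3·35 = 103.7; r = 107.7 − 103.7 = 4
x=40: ŷ = -1.3 + 3·40 = 118.7; r = 115.7 − 118.7 = -3
SSE = 1 + 0 + 0 + 16 + 9 = 26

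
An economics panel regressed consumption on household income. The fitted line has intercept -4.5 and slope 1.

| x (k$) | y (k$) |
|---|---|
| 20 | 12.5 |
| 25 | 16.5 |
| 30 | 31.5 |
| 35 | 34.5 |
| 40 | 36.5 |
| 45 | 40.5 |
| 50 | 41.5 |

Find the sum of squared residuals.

SSE = 94

x=20: ŷ = -4.5 + 20 = 15.5; r = 12.5 − 15.5 = -3
x=25: ŷ = -4.5 + 25 = 20.5; r = 16.5 − 20.5 = -4
x=30: ŷ = -4.5 + 30 = 25.5; r = 31.5 − 25.5 = 6
x=35: ŷ = -4.5 + 35 = 30.5; r = 34.5 − 30.5 = 4
x=40: ŷ = -4.5 + 40 = 35.5; r = 36.5 − 35.5 = 1
x=45: ŷ = -4.5 + 45 = 40.5; r = 40.5 − 40.5 = 0
x=50: ŷ = -4.5 + 50 = 45.5; r = 41.5 − 45.5 = -4
SSE = 9 + 16 + 36 + 16 + 1 + 0 + 16 = 94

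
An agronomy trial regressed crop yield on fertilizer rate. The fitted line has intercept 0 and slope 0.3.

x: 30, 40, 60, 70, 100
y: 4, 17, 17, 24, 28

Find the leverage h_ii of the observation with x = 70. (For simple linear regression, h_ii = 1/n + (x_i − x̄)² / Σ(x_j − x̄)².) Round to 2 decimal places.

x̄ = (30 + 40 + 60 + 70 + 100)/5 = 60
Σ(x − x̄)² = 900 + 400 + 0 + 100 + 1600 = 3000
h = 1/5 + (10)²/3000 = 0.2 + 0.0333333 = 0.23

h = 0.23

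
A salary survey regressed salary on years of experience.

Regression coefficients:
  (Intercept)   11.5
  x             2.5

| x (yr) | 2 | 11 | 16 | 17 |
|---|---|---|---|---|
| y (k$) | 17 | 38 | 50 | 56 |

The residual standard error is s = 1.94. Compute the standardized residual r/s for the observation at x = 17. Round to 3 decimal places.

1.031

ŷ = 11.5 + 2.5·17 = 54
r = 56 − 54 = 2
r/s = 2 / 1.94 = 1.031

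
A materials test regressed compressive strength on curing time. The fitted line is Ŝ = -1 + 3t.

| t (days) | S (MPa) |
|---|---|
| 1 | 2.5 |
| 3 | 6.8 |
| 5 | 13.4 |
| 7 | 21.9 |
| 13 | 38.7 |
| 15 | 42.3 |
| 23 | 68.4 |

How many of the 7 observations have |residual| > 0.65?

t=1: Ŝ = -1 + 3·1 = 2; e = 2.5 − 2 = 0.5
t=3: Ŝ = -1 + 3·3 = 8; e = 6.8 − 8 = -1.2
t=5: Ŝ = -1 + 3·5 = 14; e = 13.4 − 14 = -0.6
t=7: Ŝ = -1 + 3·7 = 20; e = 21.9 − 20 = 1.9
t=13: Ŝ = -1 + 3·13 = 38; e = 38.7 − 38 = 0.7
t=15: Ŝ = -1 + 3·15 = 44; e = 42.3 − 44 = -1.7
t=23: Ŝ = -1 + 3·23 = 68; e = 68.4 − 68 = 0.4
|e| > 0.65: t=3 (|e|=1.2), t=7 (|e|=1.9), t=13 (|e|=0.7), t=15 (|e|=1.7) → 4

4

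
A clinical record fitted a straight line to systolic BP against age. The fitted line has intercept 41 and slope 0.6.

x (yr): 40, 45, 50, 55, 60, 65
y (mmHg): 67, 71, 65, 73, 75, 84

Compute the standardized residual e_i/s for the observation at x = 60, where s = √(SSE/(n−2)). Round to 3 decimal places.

x=40: ŷ = 41 + 0.6·40 = 65; e = 67 − 65 = 2
x=45: ŷ = 41 + 0.6·45 = 68; e = 71 − 68 = 3
x=50: ŷ = 41 + 0.6·50 = 71; e = 65 − 71 = -6
x=55: ŷ = 41 + 0.6·55 = 74; e = 73 − 74 = -1
x=60: ŷ = 41 + 0.6·60 = 77; e = 75 − 77 = -2
x=65: ŷ = 41 + 0.6·65 = 80; e = 84 − 80 = 4
SSE = 4 + 9 + 36 + 1 + 4 + 16 = 70
s = √(70/4) = 4.1833
e/s = -2 / 4.1833 = -0.478

-0.478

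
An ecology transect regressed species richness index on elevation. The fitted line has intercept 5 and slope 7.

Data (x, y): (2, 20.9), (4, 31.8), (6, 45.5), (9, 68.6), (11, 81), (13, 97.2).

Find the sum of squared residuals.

SSE = 10.1

x=2: ŷ = 5 + 7·2 = 19; e = 20.9 − 19 = 1.9
x=4: ŷ = 5 + 7·4 = 33; e = 31.8 − 33 = -1.2
x=6: ŷ = 5 + 7·6 = 47; e = 45.5 − 47 = -1.5
x=9: ŷ = 5 + 7·9 = 68; e = 68.6 − 68 = 0.6
x=11: ŷ = 5 + 7·11 = 82; e = 81 − 82 = -1
x=13: ŷ = 5 + 7·13 = 96; e = 97.2 − 96 = 1.2
SSE = 3.61 + 1.44 + 2.25 + 0.36 + 1 + 1.44 = 10.1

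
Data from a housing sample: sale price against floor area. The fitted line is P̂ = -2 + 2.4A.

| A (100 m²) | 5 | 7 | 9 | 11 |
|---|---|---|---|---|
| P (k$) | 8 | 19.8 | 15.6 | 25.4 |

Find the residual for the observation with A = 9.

P̂ = -2 + 2.4·9 = 19.6
e = 15.6 − 19.6 = -4

e = -4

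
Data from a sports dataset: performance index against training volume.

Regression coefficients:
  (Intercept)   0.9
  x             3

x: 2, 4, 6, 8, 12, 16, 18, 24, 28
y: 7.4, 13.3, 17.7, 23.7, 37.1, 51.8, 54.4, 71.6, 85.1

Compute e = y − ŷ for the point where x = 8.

e = -1.2

ŷ = 0.9 + 3·8 = 24.9
e = 23.7 − 24.9 = -1.2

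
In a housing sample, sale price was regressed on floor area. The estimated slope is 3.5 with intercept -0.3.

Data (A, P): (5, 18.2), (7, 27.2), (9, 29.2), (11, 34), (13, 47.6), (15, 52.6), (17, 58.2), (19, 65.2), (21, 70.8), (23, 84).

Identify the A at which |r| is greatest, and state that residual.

A = 11, r = -4.2

A=5: P̂ = -0.3 + 3.5·5 = 17.2; r = 18.2 − 17.2 = 1
A=7: P̂ = -0.3 + 3.5·7 = 24.2; r = 27.2 − 24.2 = 3
A=9: P̂ = -0.3 + 3.5·9 = 31.2; r = 29.2 − 31.2 = -2
A=11: P̂ = -0.3 + 3.5·11 = 38.2; r = 34 − 38.2 = -4.2
A=13: P̂ = -0.3 + 3.5·13 = 45.2; r = 47.6 − 45.2 = 2.4
A=15: P̂ = -0.3 + 3.5·15 = 52.2; r = 52.6 − 52.2 = 0.4
A=17: P̂ = -0.3 + 3.5·17 = 59.2; r = 58.2 − 59.2 = -1
A=19: P̂ = -0.3 + 3.5·19 = 66.2; r = 65.2 − 66.2 = -1
A=21: P̂ = -0.3 + 3.5·21 = 73.2; r = 70.8 − 73.2 = -2.4
A=23: P̂ = -0.3 + 3.5·23 = 80.2; r = 84 − 80.2 = 3.8
Largest |r| is 4.2 at A = 11, residual -4.2.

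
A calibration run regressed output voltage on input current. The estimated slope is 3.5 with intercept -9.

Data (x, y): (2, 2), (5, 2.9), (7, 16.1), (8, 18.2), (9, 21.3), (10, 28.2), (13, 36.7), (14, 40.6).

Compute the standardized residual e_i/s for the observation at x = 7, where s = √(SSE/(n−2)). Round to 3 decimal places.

0.198

x=2: ŷ = -9 + 3.5·2 = -2; e = 2 − (-2) = 4
x=5: ŷ = -9 + 3.5·5 = 8.5; e = 2.9 − 8.5 = -5.6
x=7: ŷ = -9 + 3.5·7 = 15.5; e = 16.1 − 15.5 = 0.6
x=8: ŷ = -9 + 3.5·8 = 19; e = 18.2 − 19 = -0.8
x=9: ŷ = -9 + 3.5·9 = 22.5; e = 21.3 − 22.5 = -1.2
x=10: ŷ = -9 + 3.5·10 = 26; e = 28.2 − 26 = 2.2
x=13: ŷ = -9 + 3.5·13 = 36.5; e = 36.7 − 36.5 = 0.2
x=14: ŷ = -9 + 3.5·14 = 40; e = 40.6 − 40 = 0.6
SSE = 16 + 31.36 + 0.36 + 0.64 + 1.44 + 4.84 + 0.04 + 0.36 = 55.04
s = √(55.04/6) = 3.02875
e/s = 0.6 / 3.02875 = 0.198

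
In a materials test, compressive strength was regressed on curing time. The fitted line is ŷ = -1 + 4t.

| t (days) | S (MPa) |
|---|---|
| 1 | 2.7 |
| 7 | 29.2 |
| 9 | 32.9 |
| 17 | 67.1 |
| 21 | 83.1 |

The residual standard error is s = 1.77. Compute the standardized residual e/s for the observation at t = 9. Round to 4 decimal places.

-1.1864

ŷ = -1 + 4·9 = 35
e = 32.9 − 35 = -2.1
e/s = -2.1 / 1.77 = -1.1864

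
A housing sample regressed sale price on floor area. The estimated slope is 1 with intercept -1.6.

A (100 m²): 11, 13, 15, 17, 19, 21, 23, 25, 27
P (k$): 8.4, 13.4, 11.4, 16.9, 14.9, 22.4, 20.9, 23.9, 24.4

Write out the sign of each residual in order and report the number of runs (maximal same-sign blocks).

A=11: ŷ = -1.6 + 11 = 9.4; e = 8.4 − 9.4 = -1
A=13: ŷ = -1.6 + 13 = 11.4; e = 13.4 − 11.4 = 2
A=15: ŷ = -1.6 + 15 = 13.4; e = 11.4 − 13.4 = -2
A=17: ŷ = -1.6 + 17 = 15.4; e = 16.9 − 15.4 = 1.5
A=19: ŷ = -1.6 + 19 = 17.4; e = 14.9 − 17.4 = -2.5
A=21: ŷ = -1.6 + 21 = 19.4; e = 22.4 − 19.4 = 3
A=23: ŷ = -1.6 + 23 = 21.4; e = 20.9 − 21.4 = -0.5
A=25: ŷ = -1.6 + 25 = 23.4; e = 23.9 − 23.4 = 0.5
A=27: ŷ = -1.6 + 27 = 25.4; e = 24.4 − 25.4 = -1
Signs: − + − + − + − + −
Runs: −×1, +×1, −×1, +×1, −×1, +×1, −×1, +×1, −×1 → 9

9 runs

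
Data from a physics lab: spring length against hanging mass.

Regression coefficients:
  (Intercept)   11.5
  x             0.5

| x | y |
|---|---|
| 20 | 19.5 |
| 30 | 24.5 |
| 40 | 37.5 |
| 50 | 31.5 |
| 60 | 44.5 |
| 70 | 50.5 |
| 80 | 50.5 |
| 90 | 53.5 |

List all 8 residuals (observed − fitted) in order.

x=20: ŷ = 11.5 + 0.5·20 = 21.5; e = 19.5 − 21.5 = -2
x=30: ŷ = 11.5 + 0.5·30 = 26.5; e = 24.5 − 26.5 = -2
x=40: ŷ = 11.5 + 0.5·40 = 31.5; e = 37.5 − 31.5 = 6
x=50: ŷ = 11.5 + 0.5·50 = 36.5; e = 31.5 − 36.5 = -5
x=60: ŷ = 11.5 + 0.5·60 = 41.5; e = 44.5 − 41.5 = 3
x=70: ŷ = 11.5 + 0.5·70 = 46.5; e = 50.5 − 46.5 = 4
x=80: ŷ = 11.5 + 0.5·80 = 51.5; e = 50.5 − 51.5 = -1
x=90: ŷ = 11.5 + 0.5·90 = 56.5; e = 53.5 − 56.5 = -3

-2, -2, 6, -5, 3, 4, -1, -3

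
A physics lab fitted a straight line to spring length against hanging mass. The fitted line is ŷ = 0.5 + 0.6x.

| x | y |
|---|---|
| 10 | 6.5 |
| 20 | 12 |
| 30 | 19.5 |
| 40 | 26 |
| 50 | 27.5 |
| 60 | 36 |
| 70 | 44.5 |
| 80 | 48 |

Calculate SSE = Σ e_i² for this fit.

SSE = 17

x=10: ŷ = 0.5 + 0.6·10 = 6.5; e = 6.5 − 6.5 = 0
x=20: ŷ = 0.5 + 0.6·20 = 12.5; e = 12 − 12.5 = -0.5
x=30: ŷ = 0.5 + 0.6·30 = 18.5; e = 19.5 − 18.5 = 1
x=40: ŷ = 0.5 + 0.6·40 = 24.5; e = 26 − 24.5 = 1.5
x=50: ŷ = 0.5 + 0.6·50 = 30.5; e = 27.5 − 30.5 = -3
x=60: ŷ = 0.5 + 0.6·60 = 36.5; e = 36 − 36.5 = -0.5
x=70: ŷ = 0.5 + 0.6·70 = 42.5; e = 44.5 − 42.5 = 2
x=80: ŷ = 0.5 + 0.6·80 = 48.5; e = 48 − 48.5 = -0.5
SSE = 0 + 0.25 + 1 + 2.25 + 9 + 0.25 + 4 + 0.25 = 17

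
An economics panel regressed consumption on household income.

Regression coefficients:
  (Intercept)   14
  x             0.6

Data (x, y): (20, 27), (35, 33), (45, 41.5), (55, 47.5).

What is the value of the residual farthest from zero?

x=20: ŷ = 14 + 0.6·20 = 26; e = 27 − 26 = 1
x=35: ŷ = 14 + 0.6·35 = 35; e = 33 − 35 = -2
x=45: ŷ = 14 + 0.6·45 = 41; e = 41.5 − 41 = 0.5
x=55: ŷ = 14 + 0.6·55 = 47; e = 47.5 − 47 = 0.5
Largest |e| is 2 at x = 35, residual -2.

e = -2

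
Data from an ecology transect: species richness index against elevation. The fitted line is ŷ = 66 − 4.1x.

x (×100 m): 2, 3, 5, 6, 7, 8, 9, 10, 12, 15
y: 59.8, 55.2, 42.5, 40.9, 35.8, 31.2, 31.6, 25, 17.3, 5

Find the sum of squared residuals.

SSE = 28.5

x=2: ŷ = 66 − 4.1·2 = 57.8; r = 59.8 − 57.8 = 2
x=3: ŷ = 66 − 4.1·3 = 53.7; r = 55.2 − 53.7 = 1.5
x=5: ŷ = 66 − 4.1·5 = 45.5; r = 42.5 − 45.5 = -3
x=6: ŷ = 66 − 4.1·6 = 41.4; r = 40.9 − 41.4 = -0.5
x=7: ŷ = 66 − 4.1·7 = 37.3; r = 35.8 − 37.3 = -1.5
x=8: ŷ = 66 − 4.1·8 = 33.2; r = 31.2 − 33.2 = -2
x=9: ŷ = 66 − 4.1·9 = 29.1; r = 31.6 − 29.1 = 2.5
x=10: ŷ = 66 − 4.1·10 = 25; r = 25 − 25 = 0
x=12: ŷ = 66 − 4.1·12 = 16.8; r = 17.3 − 16.8 = 0.5
x=15: ŷ = 66 − 4.1·15 = 4.5; r = 5 − 4.5 = 0.5
SSE = 4 + 2.25 + 9 + 0.25 + 2.25 + 4 + 6.25 + 0 + 0.25 + 0.25 = 28.5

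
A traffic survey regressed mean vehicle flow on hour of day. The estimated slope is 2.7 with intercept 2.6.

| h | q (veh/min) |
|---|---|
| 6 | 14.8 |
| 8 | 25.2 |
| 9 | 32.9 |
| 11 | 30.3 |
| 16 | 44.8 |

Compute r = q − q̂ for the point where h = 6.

q̂ = 2.6 + 2.7·6 = 18.8
r = 14.8 − 18.8 = -4

r = -4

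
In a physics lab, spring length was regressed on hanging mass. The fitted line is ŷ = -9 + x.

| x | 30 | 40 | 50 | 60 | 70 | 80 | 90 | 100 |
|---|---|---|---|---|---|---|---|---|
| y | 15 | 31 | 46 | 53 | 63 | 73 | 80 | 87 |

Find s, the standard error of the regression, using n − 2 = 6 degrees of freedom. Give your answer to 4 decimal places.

s = 3.8730

x=30: ŷ = -9 + 30 = 21; e = 15 − 21 = -6
x=40: ŷ = -9 + 40 = 31; e = 31 − 31 = 0
x=50: ŷ = -9 + 50 = 41; e = 46 − 41 = 5
x=60: ŷ = -9 + 60 = 51; e = 53 − 51 = 2
x=70: ŷ = -9 + 70 = 61; e = 63 − 61 = 2
x=80: ŷ = -9 + 80 = 71; e = 73 − 71 = 2
x=90: ŷ = -9 + 90 = 81; e = 80 − 81 = -1
x=100: ŷ = -9 + 100 = 91; e = 87 − 91 = -4
SSE = 36 + 0 + 25 + 4 + 4 + 4 + 1 + 16 = 90
s = √(90/6) = √15 ≈ 3.8730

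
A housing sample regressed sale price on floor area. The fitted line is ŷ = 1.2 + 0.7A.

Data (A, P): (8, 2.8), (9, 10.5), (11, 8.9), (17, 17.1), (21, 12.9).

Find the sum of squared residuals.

SSE = 50

A=8: ŷ = 1.2 + 0.7·8 = 6.8; r = 2.8 − 6.8 = -4
A=9: ŷ = 1.2 + 0.7·9 = 7.5; r = 10.5 − 7.5 = 3
A=11: ŷ = 1.2 + 0.7·11 = 8.9; r = 8.9 − 8.9 = 0
A=17: ŷ = 1.2 + 0.7·17 = 13.1; r = 17.1 − 13.1 = 4
A=21: ŷ = 1.2 + 0.7·21 = 15.9; r = 12.9 − 15.9 = -3
SSE = 16 + 9 + 0 + 16 + 9 = 50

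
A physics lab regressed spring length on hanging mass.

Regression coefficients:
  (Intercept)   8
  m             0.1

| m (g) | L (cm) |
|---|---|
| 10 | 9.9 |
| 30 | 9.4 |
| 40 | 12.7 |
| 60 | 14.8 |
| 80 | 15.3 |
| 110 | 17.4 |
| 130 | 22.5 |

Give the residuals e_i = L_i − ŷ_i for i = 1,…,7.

0.9, -1.6, 0.7, 0.8, -0.7, -1.6, 1.5

m=10: ŷ = 8 + 0.1·10 = 9; e = 9.9 − 9 = 0.9
m=30: ŷ = 8 + 0.1·30 = 11; e = 9.4 − 11 = -1.6
m=40: ŷ = 8 + 0.1·40 = 12; e = 12.7 − 12 = 0.7
m=60: ŷ = 8 + 0.1·60 = 14; e = 14.8 − 14 = 0.8
m=80: ŷ = 8 + 0.1·80 = 16; e = 15.3 − 16 = -0.7
m=110: ŷ = 8 + 0.1·110 = 19; e = 17.4 − 19 = -1.6
m=130: ŷ = 8 + 0.1·130 = 21; e = 22.5 − 21 = 1.5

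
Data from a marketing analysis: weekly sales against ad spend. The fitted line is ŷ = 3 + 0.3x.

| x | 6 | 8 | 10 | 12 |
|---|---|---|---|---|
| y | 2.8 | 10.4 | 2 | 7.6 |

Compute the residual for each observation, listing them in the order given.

x=6: ŷ = 3 + 0.3·6 = 4.8; r = 2.8 − 4.8 = -2
x=8: ŷ = 3 + 0.3·8 = 5.4; r = 10.4 − 5.4 = 5
x=10: ŷ = 3 + 0.3·10 = 6; r = 2 − 6 = -4
x=12: ŷ = 3 + 0.3·12 = 6.6; r = 7.6 − 6.6 = 1

-2, 5, -4, 1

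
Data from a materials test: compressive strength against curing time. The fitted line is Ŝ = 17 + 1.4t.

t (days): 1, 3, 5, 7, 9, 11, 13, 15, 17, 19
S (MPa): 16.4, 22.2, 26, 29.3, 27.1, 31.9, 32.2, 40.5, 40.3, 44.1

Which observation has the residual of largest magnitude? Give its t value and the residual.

t=1: Ŝ = 17 + 1.4·1 = 18.4; e = 16.4 − 18.4 = -2
t=3: Ŝ = 17 + 1.4·3 = 21.2; e = 22.2 − 21.2 = 1
t=5: Ŝ = 17 + 1.4·5 = 24; e = 26 − 24 = 2
t=7: Ŝ = 17 + 1.4·7 = 26.8; e = 29.3 − 26.8 = 2.5
t=9: Ŝ = 17 + 1.4·9 = 29.6; e = 27.1 − 29.6 = -2.5
t=11: Ŝ = 17 + 1.4·11 = 32.4; e = 31.9 − 32.4 = -0.5
t=13: Ŝ = 17 + 1.4·13 = 35.2; e = 32.2 − 35.2 = -3
t=15: Ŝ = 17 + 1.4·15 = 38; e = 40.5 − 38 = 2.5
t=17: Ŝ = 17 + 1.4·17 = 40.8; e = 40.3 − 40.8 = -0.5
t=19: Ŝ = 17 + 1.4·19 = 43.6; e = 44.1 − 43.6 = 0.5
Largest |e| is 3 at t = 13, residual -3.

t = 13, e = -3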